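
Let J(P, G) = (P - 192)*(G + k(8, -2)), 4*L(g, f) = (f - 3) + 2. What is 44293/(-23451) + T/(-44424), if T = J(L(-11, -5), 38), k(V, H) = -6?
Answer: -25311995/14469267 ≈ -1.7494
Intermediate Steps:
L(g, f) = -¼ + f/4 (L(g, f) = ((f - 3) + 2)/4 = ((-3 + f) + 2)/4 = (-1 + f)/4 = -¼ + f/4)
J(P, G) = (-192 + P)*(-6 + G) (J(P, G) = (P - 192)*(G - 6) = (-192 + P)*(-6 + G))
T = -6192 (T = 1152 - 192*38 - 6*(-¼ + (¼)*(-5)) + 38*(-¼ + (¼)*(-5)) = 1152 - 7296 - 6*(-¼ - 5/4) + 38*(-¼ - 5/4) = 1152 - 7296 - 6*(-3/2) + 38*(-3/2) = 1152 - 7296 + 9 - 57 = -6192)
44293/(-23451) + T/(-44424) = 44293/(-23451) - 6192/(-44424) = 44293*(-1/23451) - 6192*(-1/44424) = -44293/23451 + 86/617 = -25311995/14469267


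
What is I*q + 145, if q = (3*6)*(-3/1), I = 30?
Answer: -1475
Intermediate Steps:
q = -54 (q = 18*(-3*1) = 18*(-3) = -54)
I*q + 145 = 30*(-54) + 145 = -1620 + 145 = -1475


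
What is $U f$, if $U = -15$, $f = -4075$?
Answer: $61125$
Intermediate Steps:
$U f = \left(-15\right) \left(-4075\right) = 61125$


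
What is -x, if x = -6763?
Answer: 6763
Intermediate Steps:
-x = -1*(-6763) = 6763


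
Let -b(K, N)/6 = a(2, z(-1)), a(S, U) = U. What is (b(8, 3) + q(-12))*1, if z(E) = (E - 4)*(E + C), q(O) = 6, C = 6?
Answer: 156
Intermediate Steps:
z(E) = (-4 + E)*(6 + E) (z(E) = (E - 4)*(E + 6) = (-4 + E)*(6 + E))
b(K, N) = 150 (b(K, N) = -6*(-24 + (-1)² + 2*(-1)) = -6*(-24 + 1 - 2) = -6*(-25) = 150)
(b(8, 3) + q(-12))*1 = (150 + 6)*1 = 156*1 = 156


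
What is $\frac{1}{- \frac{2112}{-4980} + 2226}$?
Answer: $\frac{415}{923966} \approx 0.00044915$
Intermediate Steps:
$\frac{1}{- \frac{2112}{-4980} + 2226} = \frac{1}{\left(-2112\right) \left(- \frac{1}{4980}\right) + 2226} = \frac{1}{\frac{176}{415} + 2226} = \frac{1}{\frac{923966}{415}} = \frac{415}{923966}$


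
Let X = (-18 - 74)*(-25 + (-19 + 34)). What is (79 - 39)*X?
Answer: 36800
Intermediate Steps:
X = 920 (X = -92*(-25 + 15) = -92*(-10) = 920)
(79 - 39)*X = (79 - 39)*920 = 40*920 = 36800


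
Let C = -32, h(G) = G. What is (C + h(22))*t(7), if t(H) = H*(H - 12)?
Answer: 350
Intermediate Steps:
t(H) = H*(-12 + H)
(C + h(22))*t(7) = (-32 + 22)*(7*(-12 + 7)) = -70*(-5) = -10*(-35) = 350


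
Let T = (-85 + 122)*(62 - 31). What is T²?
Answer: 1315609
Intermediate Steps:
T = 1147 (T = 37*31 = 1147)
T² = 1147² = 1315609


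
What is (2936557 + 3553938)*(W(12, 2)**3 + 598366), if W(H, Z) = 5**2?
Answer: 3985105515545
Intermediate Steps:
W(H, Z) = 25
(2936557 + 3553938)*(W(12, 2)**3 + 598366) = (2936557 + 3553938)*(25**3 + 598366) = 6490495*(15625 + 598366) = 6490495*613991 = 3985105515545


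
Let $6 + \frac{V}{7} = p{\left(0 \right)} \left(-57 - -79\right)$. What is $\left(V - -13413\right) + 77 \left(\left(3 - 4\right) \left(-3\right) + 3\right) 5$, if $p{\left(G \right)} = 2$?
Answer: $15989$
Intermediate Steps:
$V = 266$ ($V = -42 + 7 \cdot 2 \left(-57 - -79\right) = -42 + 7 \cdot 2 \left(-57 + 79\right) = -42 + 7 \cdot 2 \cdot 22 = -42 + 7 \cdot 44 = -42 + 308 = 266$)
$\left(V - -13413\right) + 77 \left(\left(3 - 4\right) \left(-3\right) + 3\right) 5 = \left(266 - -13413\right) + 77 \left(\left(3 - 4\right) \left(-3\right) + 3\right) 5 = \left(266 + 13413\right) + 77 \left(\left(-1\right) \left(-3\right) + 3\right) 5 = 13679 + 77 \left(3 + 3\right) 5 = 13679 + 77 \cdot 6 \cdot 5 = 13679 + 77 \cdot 30 = 13679 + 2310 = 15989$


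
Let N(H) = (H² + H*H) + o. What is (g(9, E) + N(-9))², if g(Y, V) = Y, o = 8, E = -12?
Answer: 32041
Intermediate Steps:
N(H) = 8 + 2*H² (N(H) = (H² + H*H) + 8 = (H² + H²) + 8 = 2*H² + 8 = 8 + 2*H²)
(g(9, E) + N(-9))² = (9 + (8 + 2*(-9)²))² = (9 + (8 + 2*81))² = (9 + (8 + 162))² = (9 + 170)² = 179² = 32041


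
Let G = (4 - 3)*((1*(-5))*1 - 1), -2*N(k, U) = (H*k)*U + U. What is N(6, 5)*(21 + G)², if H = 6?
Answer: -41625/2 ≈ -20813.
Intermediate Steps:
N(k, U) = -U/2 - 3*U*k (N(k, U) = -((6*k)*U + U)/2 = -(6*U*k + U)/2 = -(U + 6*U*k)/2 = -U/2 - 3*U*k)
G = -6 (G = 1*(-5*1 - 1) = 1*(-5 - 1) = 1*(-6) = -6)
N(6, 5)*(21 + G)² = (-½*5*(1 + 6*6))*(21 - 6)² = -½*5*(1 + 36)*15² = -½*5*37*225 = -185/2*225 = -41625/2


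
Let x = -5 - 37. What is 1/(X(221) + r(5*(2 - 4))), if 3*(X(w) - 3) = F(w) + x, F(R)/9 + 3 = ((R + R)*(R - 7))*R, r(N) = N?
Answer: 1/62711814 ≈ 1.5946e-8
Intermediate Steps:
F(R) = -27 + 18*R²*(-7 + R) (F(R) = -27 + 9*(((R + R)*(R - 7))*R) = -27 + 9*(((2*R)*(-7 + R))*R) = -27 + 9*((2*R*(-7 + R))*R) = -27 + 9*(2*R²*(-7 + R)) = -27 + 18*R²*(-7 + R))
x = -42
X(w) = -20 - 42*w² + 6*w³ (X(w) = 3 + ((-27 - 126*w² + 18*w³) - 42)/3 = 3 + (-69 - 126*w² + 18*w³)/3 = 3 + (-23 - 42*w² + 6*w³) = -20 - 42*w² + 6*w³)
1/(X(221) + r(5*(2 - 4))) = 1/((-20 - 42*221² + 6*221³) + 5*(2 - 4)) = 1/((-20 - 42*48841 + 6*10793861) + 5*(-2)) = 1/((-20 - 2051322 + 64763166) - 10) = 1/(62711824 - 10) = 1/62711814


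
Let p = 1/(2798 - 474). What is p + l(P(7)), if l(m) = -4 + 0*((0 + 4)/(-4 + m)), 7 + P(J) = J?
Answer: -9295/2324 ≈ -3.9996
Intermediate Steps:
P(J) = -7 + J
l(m) = -4 (l(m) = -4 + 0*(4/(-4 + m)) = -4 + 0 = -4)
p = 1/2324 ≈ 0.00043029
p + l(P(7)) = 1/2324 - 4 = -9295/2324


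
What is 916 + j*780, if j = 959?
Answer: 748936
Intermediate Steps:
916 + j*780 = 916 + 959*780 = 916 + 748020 = 748936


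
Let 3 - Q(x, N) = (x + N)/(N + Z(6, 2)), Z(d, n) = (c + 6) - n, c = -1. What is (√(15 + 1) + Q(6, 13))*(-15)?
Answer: -1395/16 ≈ -87.188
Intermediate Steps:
Z(d, n) = 5 - n (Z(d, n) = (-1 + 6) - n = 5 - n)
Q(x, N) = 3 - (N + x)/(3 + N) (Q(x, N) = 3 - (x + N)/(N + (5 - 1*2)) = 3 - (N + x)/(N + (5 - 2)) = 3 - (N + x)/(N + 3) = 3 - (N + x)/(3 + N))
(√(15 + 1) + Q(6, 13))*(-15) = (√(15 + 1) + (9 - 1*6 + 2*13)/(3 + 13))*(-15) = (√16 + (9 - 6 + 26)/16)*(-15) = (4 + (1/16)*29)*(-15) = (4 + 29/16)*(-15) = (93/16)*(-15) = -1395/16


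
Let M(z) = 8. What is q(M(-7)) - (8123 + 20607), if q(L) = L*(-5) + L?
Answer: -28762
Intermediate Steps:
q(L) = -4*L (q(L) = -5*L + L = -4*L)
q(M(-7)) - (8123 + 20607) = -4*8 - (8123 + 20607) = -32 - 1*28730 = -32 - 28730 = -28762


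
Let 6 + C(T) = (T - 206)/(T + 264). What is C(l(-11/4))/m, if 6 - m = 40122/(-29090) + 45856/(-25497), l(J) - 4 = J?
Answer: -2664585020025/3611213262647 ≈ -0.73786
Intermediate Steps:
l(J) = 4 + J
C(T) = -6 + (-206 + T)/(264 + T) (C(T) = -6 + (T - 206)/(T + 264) = -6 + (-206 + T)/(264 + T))
m = 3403594027/370853865 (m = 6 - (40122/(-29090) + 45856/(-25497)) = 6 - (40122*(-1/29090) + 45856*(-1/25497)) = 6 - (-20061/14545 - 45856/25497) = 6 - 1*(-1178470837/370853865) = 6 + 1178470837/370853865 = 3403594027/370853865 ≈ 9.1777)
C(l(-11/4))/m = (5*(-358 - (4 - 11/4))/(264 + (4 - 11/4)))/(3403594027/370853865) = (5*(-358 - (4 - 11*1/4))/(264 + (4 - 11*1/4)))*(370853865/3403594027) = (5*(-358 - (4 - 11/4))/(264 + (4 - 11/4)))*(370853865/3403594027) = (5*(-358 - 1*5/4)/(264 + 5/4))*(370853865/3403594027) = (5*(-358 - 5/4)/(1061/4))*(370853865/3403594027) = (5*(4/1061)*(-1437/4))*(370853865/3403594027) = -7185/1061*370853865/3403594027 = -2664585020025/3611213262647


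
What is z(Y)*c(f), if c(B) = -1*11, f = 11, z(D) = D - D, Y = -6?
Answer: 0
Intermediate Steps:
z(D) = 0
c(B) = -11
z(Y)*c(f) = 0*(-11) = 0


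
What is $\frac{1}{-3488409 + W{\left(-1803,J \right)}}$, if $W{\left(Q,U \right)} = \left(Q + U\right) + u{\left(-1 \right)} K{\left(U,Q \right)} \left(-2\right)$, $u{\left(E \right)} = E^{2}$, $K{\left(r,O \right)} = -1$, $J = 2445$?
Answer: $- \frac{1}{3487765} \approx -2.8672 \cdot 10^{-7}$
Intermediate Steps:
$W{\left(Q,U \right)} = 2 + Q + U$ ($W{\left(Q,U \right)} = \left(Q + U\right) + \left(-1\right)^{2} \left(-1\right) \left(-2\right) = \left(Q + U\right) + 1 \left(-1\right) \left(-2\right) = \left(Q + U\right) - -2 = \left(Q + U\right) + 2 = 2 + Q + U$)
$\frac{1}{-3488409 + W{\left(-1803,J \right)}} = \frac{1}{-3488409 + \left(2 - 1803 + 2445\right)} = \frac{1}{-3488409 + 644} = \frac{1}{-3487765} = - \frac{1}{3487765}$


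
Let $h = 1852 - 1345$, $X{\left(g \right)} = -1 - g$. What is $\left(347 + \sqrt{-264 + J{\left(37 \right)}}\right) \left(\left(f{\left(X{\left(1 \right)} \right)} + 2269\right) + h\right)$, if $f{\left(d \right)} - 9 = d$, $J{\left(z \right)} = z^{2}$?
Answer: $965701 + 2783 \sqrt{1105} \approx 1.0582 \cdot 10^{6}$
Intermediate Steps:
$f{\left(d \right)} = 9 + d$
$h = 507$
$\left(347 + \sqrt{-264 + J{\left(37 \right)}}\right) \left(\left(f{\left(X{\left(1 \right)} \right)} + 2269\right) + h\right) = \left(347 + \sqrt{-264 + 37^{2}}\right) \left(\left(\left(9 - 2\right) + 2269\right) + 507\right) = \left(347 + \sqrt{-264 + 1369}\right) \left(\left(\left(9 - 2\right) + 2269\right) + 507\right) = \left(347 + \sqrt{1105}\right) \left(\left(\left(9 - 2\right) + 2269\right) + 507\right) = \left(347 + \sqrt{1105}\right) \left(\left(7 + 2269\right) + 507\right) = \left(347 + \sqrt{1105}\right) \left(2276 + 507\right) = \left(347 + \sqrt{1105}\right) 2783 = 965701 + 2783 \sqrt{1105}$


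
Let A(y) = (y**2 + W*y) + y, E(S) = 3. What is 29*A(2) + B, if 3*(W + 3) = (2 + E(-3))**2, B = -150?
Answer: 1000/3 ≈ 333.33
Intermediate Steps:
W = 16/3 (W = -3 + (2 + 3)**2/3 = -3 + (1/3)*5**2 = -3 + (1/3)*25 = -3 + 25/3 = 16/3 ≈ 5.3333)
A(y) = y**2 + 19*y/3 (A(y) = (y**2 + 16*y/3) + y = y**2 + 19*y/3)
29*A(2) + B = 29*((1/3)*2*(19 + 3*2)) - 150 = 29*((1/3)*2*(19 + 6)) - 150 = 29*((1/3)*2*25) - 150 = 29*(50/3) - 150 = 1450/3 - 150 = 1000/3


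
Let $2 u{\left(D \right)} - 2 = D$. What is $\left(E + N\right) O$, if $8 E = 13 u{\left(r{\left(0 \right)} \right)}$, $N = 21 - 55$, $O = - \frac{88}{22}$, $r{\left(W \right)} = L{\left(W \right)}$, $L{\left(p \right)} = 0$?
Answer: $\frac{259}{2} \approx 129.5$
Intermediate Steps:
$r{\left(W \right)} = 0$
$u{\left(D \right)} = 1 + \frac{D}{2}$
$O = -4$ ($O = \left(-88\right) \frac{1}{22} = -4$)
$N = -34$ ($N = 21 - 55 = -34$)
$E = \frac{13}{8}$ ($E = \frac{13 \left(1 + \frac{1}{2} \cdot 0\right)}{8} = \frac{13 \left(1 + 0\right)}{8} = \frac{13 \cdot 1}{8} = \frac{1}{8} \cdot 13 = \frac{13}{8} \approx 1.625$)
$\left(E + N\right) O = \left(\frac{13}{8} - 34\right) \left(-4\right) = \left(- \frac{259}{8}\right) \left(-4\right) = \frac{259}{2}$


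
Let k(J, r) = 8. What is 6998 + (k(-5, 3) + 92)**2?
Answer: 16998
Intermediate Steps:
6998 + (k(-5, 3) + 92)**2 = 6998 + (8 + 92)**2 = 6998 + 100**2 = 6998 + 10000 = 16998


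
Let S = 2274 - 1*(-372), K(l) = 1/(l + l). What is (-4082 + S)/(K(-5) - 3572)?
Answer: 14360/35721 ≈ 0.40200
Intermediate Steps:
K(l) = 1/(2*l)
S = 2646 (S = 2274 + 372 = 2646)
(-4082 + S)/(K(-5) - 3572) = (-4082 + 2646)/((½)/(-5) - 3572) = -1436/((½)*(-⅕) - 3572) = -1436/(-⅒ - 3572) = -1436/(-35721/10) = -1436*(-10/35721) = 14360/35721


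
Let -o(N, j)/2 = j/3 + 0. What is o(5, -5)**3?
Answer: 1000/27 ≈ 37.037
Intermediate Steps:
o(N, j) = -2*j/3 (o(N, j) = -2*(j/3 + 0) = -2*j/3)
o(5, -5)**3 = (-2/3*(-5))**3 = (10/3)**3 = 1000/27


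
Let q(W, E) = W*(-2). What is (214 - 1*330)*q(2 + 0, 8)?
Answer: 464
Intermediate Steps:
q(W, E) = -2*W
(214 - 1*330)*q(2 + 0, 8) = (214 - 1*330)*(-2*(2 + 0)) = (214 - 330)*(-2*2) = -116*(-4) = 464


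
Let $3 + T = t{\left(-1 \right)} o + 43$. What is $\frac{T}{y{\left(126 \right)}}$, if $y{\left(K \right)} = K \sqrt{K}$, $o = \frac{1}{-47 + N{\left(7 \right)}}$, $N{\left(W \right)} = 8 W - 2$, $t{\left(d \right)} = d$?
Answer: $\frac{31 \sqrt{14}}{4116} \approx 0.028181$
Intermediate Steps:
$N{\left(W \right)} = -2 + 8 W$
$o = \frac{1}{7}$ ($o = \frac{1}{-47 + \left(-2 + 8 \cdot 7\right)} = \frac{1}{-47 + \left(-2 + 56\right)} = \frac{1}{-47 + 54} = \frac{1}{7} \approx 0.14286$)
$y{\left(K \right)} = K^{\frac{3}{2}}$
$T = \frac{279}{7}$ ($T = -3 + \left(\left(-1\right) \frac{1}{7} + 43\right) = -3 + \left(- \frac{1}{7} + 43\right) = -3 + \frac{300}{7} = \frac{279}{7} \approx 39.857$)
$\frac{T}{y{\left(126 \right)}} = \frac{279}{7 \cdot 126^{\frac{3}{2}}} = \frac{279}{7 \cdot 378 \sqrt{14}} = \frac{279 \frac{\sqrt{14}}{5292}}{7} = \frac{31 \sqrt{14}}{4116}$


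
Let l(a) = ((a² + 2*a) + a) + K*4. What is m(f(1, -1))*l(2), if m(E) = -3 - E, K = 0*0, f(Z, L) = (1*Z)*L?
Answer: -20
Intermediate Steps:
f(Z, L) = L*Z (f(Z, L) = Z*L = L*Z)
K = 0
l(a) = a² + 3*a (l(a) = ((a² + 2*a) + a) + 0*4 = (a² + 3*a) + 0 = a² + 3*a)
m(f(1, -1))*l(2) = (-3 - (-1))*(2*(3 + 2)) = (-3 - 1*(-1))*(2*5) = (-3 + 1)*10 = -2*10 = -20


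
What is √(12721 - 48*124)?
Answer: √6769 ≈ 82.274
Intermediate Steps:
√(12721 - 48*124) = √(12721 - 5952) = √6769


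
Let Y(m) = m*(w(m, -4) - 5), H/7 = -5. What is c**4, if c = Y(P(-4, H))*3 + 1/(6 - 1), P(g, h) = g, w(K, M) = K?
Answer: 85662167761/625 ≈ 1.3706e+8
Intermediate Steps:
H = -35 (H = 7*(-5) = -35)
Y(m) = m*(-5 + m) (Y(m) = m*(m - 5) = m*(-5 + m))
c = 541/5 (c = -4*(-5 - 4)*3 + 1/(6 - 1) = -4*(-9)*3 + 1/5 = 36*3 + 1/5 = 108 + 1/5 = 541/5 ≈ 108.20)
c**4 = (541/5)**4 = 85662167761/625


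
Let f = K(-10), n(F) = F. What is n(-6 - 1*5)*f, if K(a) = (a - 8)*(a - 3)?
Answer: -2574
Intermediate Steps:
K(a) = (-8 + a)*(-3 + a)
f = 234 (f = 24 + (-10)² - 11*(-10) = 24 + 100 + 110 = 234)
n(-6 - 1*5)*f = (-6 - 1*5)*234 = (-6 - 5)*234 = -11*234 = -2574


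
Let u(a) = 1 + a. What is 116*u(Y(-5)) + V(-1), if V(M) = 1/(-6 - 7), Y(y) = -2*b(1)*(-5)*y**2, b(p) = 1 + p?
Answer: 755507/13 ≈ 58116.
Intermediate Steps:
Y(y) = 20*y**2 (Y(y) = -2*(1 + 1)*(-5)*y**2 = -2*2*(-5)*y**2 = -(-20)*y**2 = 20*y**2)
V(M) = -1/13 (V(M) = 1/(-13) = -1/13)
116*u(Y(-5)) + V(-1) = 116*(1 + 20*(-5)**2) - 1/13 = 116*(1 + 20*25) - 1/13 = 116*(1 + 500) - 1/13 = 116*501 - 1/13 = 58116 - 1/13 = 755507/13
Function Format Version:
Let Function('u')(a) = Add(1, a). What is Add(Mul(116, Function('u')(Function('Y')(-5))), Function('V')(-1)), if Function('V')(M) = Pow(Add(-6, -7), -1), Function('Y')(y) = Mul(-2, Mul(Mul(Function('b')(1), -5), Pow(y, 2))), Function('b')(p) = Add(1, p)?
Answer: Rational(755507, 13) ≈ 58116.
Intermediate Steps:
Function('Y')(y) = Mul(20, Pow(y, 2)) (Function('Y')(y) = Mul(-2, Mul(Mul(Add(1, 1), -5), Pow(y, 2))) = Mul(-2, Mul(Mul(2, -5), Pow(y, 2))) = Mul(-2, Mul(-10, Pow(y, 2))) = Mul(20, Pow(y, 2)))
Function('V')(M) = Rational(-1, 13) (Function('V')(M) = Pow(-13, -1) = Rational(-1, 13))
Add(Mul(116, Function('u')(Function('Y')(-5))), Function('V')(-1)) = Add(Mul(116, Add(1, Mul(20, Pow(-5, 2)))), Rational(-1, 13)) = Add(Mul(116, Add(1, Mul(20, 25))), Rational(-1, 13)) = Add(Mul(116, Add(1, 500)), Rational(-1, 13)) = Add(Mul(116, 501), Rational(-1, 13)) = Add(58116, Rational(-1, 13)) = Rational(755507, 13)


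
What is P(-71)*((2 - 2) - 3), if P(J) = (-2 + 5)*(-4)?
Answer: 36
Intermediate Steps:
P(J) = -12 (P(J) = 3*(-4) = -12)
P(-71)*((2 - 2) - 3) = -12*((2 - 2) - 3) = -12*(0 - 3) = -12*(-3) = 36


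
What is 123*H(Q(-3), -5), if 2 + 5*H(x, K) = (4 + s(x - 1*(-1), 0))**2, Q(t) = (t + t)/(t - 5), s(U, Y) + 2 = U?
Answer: 23739/80 ≈ 296.74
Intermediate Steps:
s(U, Y) = -2 + U
Q(t) = 2*t/(-5 + t) (Q(t) = (2*t)/(-5 + t) = 2*t/(-5 + t))
H(x, K) = -2/5 + (3 + x)**2/5 (H(x, K) = -2/5 + (4 + (-2 + (x - 1*(-1))))**2/5 = -2/5 + (4 + (-2 + (x + 1)))**2/5 = -2/5 + (4 + (-2 + (1 + x)))**2/5 = -2/5 + (4 + (-1 + x))**2/5 = -2/5 + (3 + x)**2/5)
123*H(Q(-3), -5) = 123*(-2/5 + (3 + 2*(-3)/(-5 - 3))**2/5) = 123*(-2/5 + (3 + 2*(-3)/(-8))**2/5) = 123*(-2/5 + (3 + 2*(-3)*(-1/8))**2/5) = 123*(-2/5 + (3 + 3/4)**2/5) = 123*(-2/5 + (15/4)**2/5) = 123*(-2/5 + (1/5)*(225/16)) = 123*(-2/5 + 45/16) = 123*(193/80) = 23739/80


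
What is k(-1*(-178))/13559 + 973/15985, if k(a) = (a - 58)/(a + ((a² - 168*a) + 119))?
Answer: 197148101/3238634945 ≈ 0.060874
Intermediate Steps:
k(a) = (-58 + a)/(119 + a² - 167*a) (k(a) = (-58 + a)/(a + (119 + a² - 168*a)) = (-58 + a)/(119 + a² - 167*a))
k(-1*(-178))/13559 + 973/15985 = ((-58 - 1*(-178))/(119 + (-1*(-178))² - (-167)*(-178)))/13559 + 973/15985 = ((-58 + 178)/(119 + 178² - 167*178))*(1/13559) + 973*(1/15985) = (120/(119 + 31684 - 29726))*(1/13559) + 7/115 = (120/2077)*(1/13559) + 7/115 = 120/28162043 + 7/115 = 197148101/3238634945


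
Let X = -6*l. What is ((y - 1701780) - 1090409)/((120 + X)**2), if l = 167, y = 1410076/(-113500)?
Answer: -13204785899/3678932250 ≈ -3.5893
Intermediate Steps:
y = -352519/28375 (y = 1410076*(-1/113500) = -352519/28375 ≈ -12.424)
X = -1002 (X = -6*167 = -1002)
((y - 1701780) - 1090409)/((120 + X)**2) = ((-352519/28375 - 1701780) - 1090409)/((120 - 1002)**2) = (-48288360019/28375 - 1090409)/((-882)**2) = -79228715394/28375/777924 = -79228715394/28375*1/777924 = -13204785899/3678932250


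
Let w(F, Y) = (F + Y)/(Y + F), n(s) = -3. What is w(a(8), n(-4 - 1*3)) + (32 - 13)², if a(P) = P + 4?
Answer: 362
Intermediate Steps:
a(P) = 4 + P
w(F, Y) = 1 (w(F, Y) = (F + Y)/(F + Y) = 1)
w(a(8), n(-4 - 1*3)) + (32 - 13)² = 1 + (32 - 13)² = 1 + 19² = 1 + 361 = 362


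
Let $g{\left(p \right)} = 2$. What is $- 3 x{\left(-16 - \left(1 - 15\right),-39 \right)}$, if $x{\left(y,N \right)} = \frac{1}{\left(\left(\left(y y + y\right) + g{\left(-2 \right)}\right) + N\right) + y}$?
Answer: $\frac{3}{37} \approx 0.081081$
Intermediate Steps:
$x{\left(y,N \right)} = \frac{1}{2 + N + y^{2} + 2 y}$ ($x{\left(y,N \right)} = \frac{1}{\left(\left(\left(y y + y\right) + 2\right) + N\right) + y} = \frac{1}{\left(\left(\left(y^{2} + y\right) + 2\right) + N\right) + y} = \frac{1}{\left(\left(\left(y + y^{2}\right) + 2\right) + N\right) + y} = \frac{1}{\left(\left(2 + y + y^{2}\right) + N\right) + y} = \frac{1}{\left(2 + N + y + y^{2}\right) + y} = \frac{1}{2 + N + y^{2} + 2 y}$)
$- 3 x{\left(-16 - \left(1 - 15\right),-39 \right)} = - \frac{3}{2 - 39 + \left(-16 - \left(1 - 15\right)\right)^{2} + 2 \left(-16 - \left(1 - 15\right)\right)} = - \frac{3}{2 - 39 + \left(-16 - -14\right)^{2} + 2 \left(-16 - -14\right)} = - \frac{3}{2 - 39 + \left(-16 + 14\right)^{2} + 2 \left(-16 + 14\right)} = - \frac{3}{2 - 39 + \left(-2\right)^{2} + 2 \left(-2\right)} = - \frac{3}{2 - 39 + 4 - 4} = - \frac{3}{-37} = \left(-3\right) \left(- \frac{1}{37}\right) = \frac{3}{37}$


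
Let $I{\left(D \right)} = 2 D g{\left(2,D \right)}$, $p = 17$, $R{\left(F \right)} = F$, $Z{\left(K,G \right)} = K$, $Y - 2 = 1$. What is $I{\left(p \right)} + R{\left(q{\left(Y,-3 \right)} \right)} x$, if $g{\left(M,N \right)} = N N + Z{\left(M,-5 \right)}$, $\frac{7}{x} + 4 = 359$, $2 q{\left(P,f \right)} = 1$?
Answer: $\frac{7024747}{710} \approx 9894.0$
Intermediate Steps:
$Y = 3$ ($Y = 2 + 1 = 3$)
$q{\left(P,f \right)} = \frac{1}{2}$ ($q{\left(P,f \right)} = \frac{1}{2} \cdot 1 = \frac{1}{2}$)
$x = \frac{7}{355}$ ($x = \frac{7}{-4 + 359} = \frac{7}{355} \approx 0.019718$)
$g{\left(M,N \right)} = M + N^{2}$ ($g{\left(M,N \right)} = N N + M = N^{2} + M = M + N^{2}$)
$I{\left(D \right)} = 2 D \left(2 + D^{2}\right)$
$I{\left(p \right)} + R{\left(q{\left(Y,-3 \right)} \right)} x = 2 \cdot 17 \left(2 + 17^{2}\right) + \frac{1}{2} \cdot \frac{7}{355} = 2 \cdot 17 \left(2 + 289\right) + \frac{7}{710} = 2 \cdot 17 \cdot 291 + \frac{7}{710} = 9894 + \frac{7}{710} = \frac{7024747}{710}$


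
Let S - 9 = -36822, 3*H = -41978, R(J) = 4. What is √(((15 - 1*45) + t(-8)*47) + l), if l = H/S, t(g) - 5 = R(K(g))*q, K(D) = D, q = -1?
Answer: √23553460511/36813 ≈ 4.1689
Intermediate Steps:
H = -41978/3 (H = (⅓)*(-41978) = -41978/3 ≈ -13993.)
S = -36813 (S = 9 - 36822 = -36813)
t(g) = 1 (t(g) = 5 + 4*(-1) = 5 - 4 = 1)
l = 41978/110439 (l = -41978/3/(-36813) = -41978/3*(-1/36813) = 41978/110439 ≈ 0.38010)
√(((15 - 1*45) + t(-8)*47) + l) = √(((15 - 1*45) + 1*47) + 41978/110439) = √(((15 - 45) + 47) + 41978/110439) = √((-30 + 47) + 41978/110439) = √(17 + 41978/110439) = √(1919441/110439) = √23553460511/36813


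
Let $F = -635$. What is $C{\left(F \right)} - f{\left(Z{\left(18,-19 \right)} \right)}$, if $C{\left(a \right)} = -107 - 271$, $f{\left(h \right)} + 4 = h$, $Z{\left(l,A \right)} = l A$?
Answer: $-32$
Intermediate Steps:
$Z{\left(l,A \right)} = A l$
$f{\left(h \right)} = -4 + h$
$C{\left(a \right)} = -378$
$C{\left(F \right)} - f{\left(Z{\left(18,-19 \right)} \right)} = -378 - \left(-4 - 342\right) = -378 - -346 = -378 + 346 = -32$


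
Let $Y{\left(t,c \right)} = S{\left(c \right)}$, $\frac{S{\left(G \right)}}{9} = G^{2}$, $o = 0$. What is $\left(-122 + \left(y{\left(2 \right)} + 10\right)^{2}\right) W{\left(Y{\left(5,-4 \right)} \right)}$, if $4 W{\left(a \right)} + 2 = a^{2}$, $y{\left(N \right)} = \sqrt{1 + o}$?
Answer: $- \frac{10367}{2} \approx -5183.5$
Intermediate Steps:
$S{\left(G \right)} = 9 G^{2}$
$Y{\left(t,c \right)} = 9 c^{2}$
$y{\left(N \right)} = 1$ ($y{\left(N \right)} = \sqrt{1 + 0} = \sqrt{1} = 1$)
$W{\left(a \right)} = - \frac{1}{2} + \frac{a^{2}}{4}$
$\left(-122 + \left(y{\left(2 \right)} + 10\right)^{2}\right) W{\left(Y{\left(5,-4 \right)} \right)} = \left(-122 + \left(1 + 10\right)^{2}\right) \left(- \frac{1}{2} + \frac{\left(9 \left(-4\right)^{2}\right)^{2}}{4}\right) = \left(-122 + 11^{2}\right) \left(- \frac{1}{2} + \frac{\left(9 \cdot 16\right)^{2}}{4}\right) = \left(-122 + 121\right) \left(- \frac{1}{2} + \frac{144^{2}}{4}\right) = - (- \frac{1}{2} + \frac{1}{4} \cdot 20736) = - (- \frac{1}{2} + 5184) = \left(-1\right) \frac{10367}{2} = - \frac{10367}{2}$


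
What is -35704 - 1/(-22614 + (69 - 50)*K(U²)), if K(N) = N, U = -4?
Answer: -796556239/22310 ≈ -35704.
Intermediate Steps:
-35704 - 1/(-22614 + (69 - 50)*K(U²)) = -35704 - 1/(-22614 + (69 - 50)*(-4)²) = -35704 - 1/(-22614 + 19*16) = -35704 - 1/(-22614 + 304) = -35704 - 1/(-22310) = -35704 - 1*(-1/22310) = -35704 + 1/22310 = -796556239/22310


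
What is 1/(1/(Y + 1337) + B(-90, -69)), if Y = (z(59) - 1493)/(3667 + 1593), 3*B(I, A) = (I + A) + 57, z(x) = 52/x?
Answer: -82967309/2820826438 ≈ -0.029412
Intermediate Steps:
B(I, A) = 19 + A/3 + I/3 (B(I, A) = ((I + A) + 57)/3 = ((A + I) + 57)/3 = (57 + A + I)/3 = 19 + A/3 + I/3)
Y = -17607/62068 (Y = (52/59 - 1493)/(3667 + 1593) = (52*(1/59) - 1493)/5260 = (52/59 - 1493)*(1/5260) = -88035/59*1/5260 = -17607/62068 ≈ -0.28367)
1/(1/(Y + 1337) + B(-90, -69)) = 1/(1/(-17607/62068 + 1337) + (19 + (⅓)*(-69) + (⅓)*(-90))) = 1/(1/(82967309/62068) + (19 - 23 - 30)) = 1/(62068/82967309 - 34) = 1/(-2820826438/82967309) = -82967309/2820826438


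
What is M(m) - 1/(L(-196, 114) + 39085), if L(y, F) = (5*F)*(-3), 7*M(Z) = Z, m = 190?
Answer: 7101243/261625 ≈ 27.143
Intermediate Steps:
M(Z) = Z/7
L(y, F) = -15*F
M(m) - 1/(L(-196, 114) + 39085) = (1/7)*190 - 1/(-15*114 + 39085) = 190/7 - 1/(-1710 + 39085) = 190/7 - 1/37375 = 7101243/261625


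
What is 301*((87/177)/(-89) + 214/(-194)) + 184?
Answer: -76245822/509347 ≈ -149.69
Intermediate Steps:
301*((87/177)/(-89) + 214/(-194)) + 184 = 301*((87*(1/177))*(-1/89) + 214*(-1/194)) + 184 = 301*((29/59)*(-1/89) - 107/97) + 184 = 301*(-29/5251 - 107/97) + 184 = 301*(-564670/509347) + 184 = -169965670/509347 + 184 = -76245822/509347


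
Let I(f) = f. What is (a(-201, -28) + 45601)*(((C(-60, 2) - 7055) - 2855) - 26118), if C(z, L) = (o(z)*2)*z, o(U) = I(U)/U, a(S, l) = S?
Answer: -1641119200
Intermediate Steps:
o(U) = 1 (o(U) = U/U = 1)
C(z, L) = 2*z (C(z, L) = (1*2)*z = 2*z)
(a(-201, -28) + 45601)*(((C(-60, 2) - 7055) - 2855) - 26118) = (-201 + 45601)*(((2*(-60) - 7055) - 2855) - 26118) = 45400*(((-120 - 7055) - 2855) - 26118) = 45400*((-7175 - 2855) - 26118) = 45400*(-10030 - 26118) = 45400*(-36148) = -1641119200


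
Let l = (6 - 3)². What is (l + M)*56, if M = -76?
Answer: -3752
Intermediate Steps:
l = 9 (l = 3² = 9)
(l + M)*56 = (9 - 76)*56 = -67*56 = -3752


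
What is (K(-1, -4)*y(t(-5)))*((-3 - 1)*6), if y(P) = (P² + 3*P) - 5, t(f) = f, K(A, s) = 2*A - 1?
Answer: 360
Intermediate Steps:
K(A, s) = -1 + 2*A
y(P) = -5 + P² + 3*P
(K(-1, -4)*y(t(-5)))*((-3 - 1)*6) = ((-1 + 2*(-1))*(-5 + (-5)² + 3*(-5)))*((-3 - 1)*6) = ((-1 - 2)*(-5 + 25 - 15))*(-4*6) = -3*5*(-24) = -15*(-24) = 360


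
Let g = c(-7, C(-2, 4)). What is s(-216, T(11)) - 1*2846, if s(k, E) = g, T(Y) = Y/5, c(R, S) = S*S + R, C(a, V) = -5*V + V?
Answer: -2597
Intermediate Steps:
C(a, V) = -4*V
c(R, S) = R + S² (c(R, S) = S² + R = R + S²)
T(Y) = Y/5 (T(Y) = Y*(⅕) = Y/5)
g = 249 (g = -7 + (-4*4)² = -7 + (-16)² = -7 + 256 = 249)
s(k, E) = 249
s(-216, T(11)) - 1*2846 = 249 - 1*2846 = 249 - 2846 = -2597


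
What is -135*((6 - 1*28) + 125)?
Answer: -13905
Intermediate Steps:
-135*((6 - 1*28) + 125) = -135*((6 - 28) + 125) = -135*(-22 + 125) = -135*103 = -13905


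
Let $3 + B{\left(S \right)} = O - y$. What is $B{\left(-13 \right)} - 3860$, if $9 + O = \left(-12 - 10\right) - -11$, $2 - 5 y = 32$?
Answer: $-3877$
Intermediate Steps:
$y = -6$ ($y = \frac{2}{5} - \frac{32}{5} = -6$)
$O = -20$ ($O = -9 - 11 = -20$)
$B{\left(S \right)} = -17$ ($B{\left(S \right)} = -3 - 14 = -17$)
$B{\left(-13 \right)} - 3860 = -17 - 3860 = -3877$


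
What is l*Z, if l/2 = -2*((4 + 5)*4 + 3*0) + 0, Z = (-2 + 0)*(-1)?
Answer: -288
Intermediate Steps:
Z = 2 (Z = -2*(-1) = 2)
l = -144 (l = 2*(-2*((4 + 5)*4 + 3*0) + 0) = 2*(-2*(9*4 + 0) + 0) = 2*(-2*(36 + 0) + 0) = 2*(-2*36 + 0) = 2*(-72 + 0) = 2*(-72) = -144)
l*Z = -144*2 = -288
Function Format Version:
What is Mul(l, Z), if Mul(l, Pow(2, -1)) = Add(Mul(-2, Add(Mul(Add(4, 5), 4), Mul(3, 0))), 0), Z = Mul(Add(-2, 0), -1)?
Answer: -288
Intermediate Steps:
Z = 2 (Z = Mul(-2, -1) = 2)
l = -144 (l = Mul(2, Add(Mul(-2, Add(Mul(Add(4, 5), 4), Mul(3, 0))), 0)) = Mul(2, Add(Mul(-2, Add(Mul(9, 4), 0)), 0)) = Mul(2, Add(Mul(-2, Add(36, 0)), 0)) = Mul(2, Add(Mul(-2, 36), 0)) = Mul(2, Add(-72, 0)) = Mul(2, -72) = -144)
Mul(l, Z) = Mul(-144, 2) = -288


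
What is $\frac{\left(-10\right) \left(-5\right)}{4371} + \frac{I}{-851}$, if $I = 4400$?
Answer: $- \frac{19189850}{3719721} \approx -5.159$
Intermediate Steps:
$\frac{\left(-10\right) \left(-5\right)}{4371} + \frac{I}{-851} = \frac{\left(-10\right) \left(-5\right)}{4371} + \frac{4400}{-851} = 50 \cdot \frac{1}{4371} + 4400 \left(- \frac{1}{851}\right) = \frac{50}{4371} - \frac{4400}{851} = - \frac{19189850}{3719721}$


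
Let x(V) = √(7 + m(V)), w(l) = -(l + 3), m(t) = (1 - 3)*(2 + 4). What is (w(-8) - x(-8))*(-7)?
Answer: -35 + 7*I*√5 ≈ -35.0 + 15.652*I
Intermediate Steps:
m(t) = -12 (m(t) = -2*6 = -12)
w(l) = -3 - l (w(l) = -(3 + l) = -3 - l)
x(V) = I*√5 (x(V) = √(7 - 12) = √(-5) = I*√5)
(w(-8) - x(-8))*(-7) = ((-3 - 1*(-8)) - I*√5)*(-7) = ((-3 + 8) - I*√5)*(-7) = (5 - I*√5)*(-7) = -35 + 7*I*√5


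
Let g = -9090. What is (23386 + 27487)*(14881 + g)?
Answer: 294605543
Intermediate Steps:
(23386 + 27487)*(14881 + g) = (23386 + 27487)*(14881 - 9090) = 50873*5791 = 294605543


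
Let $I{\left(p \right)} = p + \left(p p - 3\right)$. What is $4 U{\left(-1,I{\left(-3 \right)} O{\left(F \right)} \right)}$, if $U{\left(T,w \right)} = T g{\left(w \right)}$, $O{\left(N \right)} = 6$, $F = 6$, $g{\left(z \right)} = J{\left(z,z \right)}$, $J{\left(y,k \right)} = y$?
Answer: $-72$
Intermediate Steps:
$g{\left(z \right)} = z$
$I{\left(p \right)} = -3 + p + p^{2}$ ($I{\left(p \right)} = p + \left(p^{2} - 3\right) = p + \left(-3 + p^{2}\right) = -3 + p + p^{2}$)
$U{\left(T,w \right)} = T w$
$4 U{\left(-1,I{\left(-3 \right)} O{\left(F \right)} \right)} = 4 \left(- \left(-3 - 3 + \left(-3\right)^{2}\right) 6\right) = 4 \left(- \left(-3 - 3 + 9\right) 6\right) = 4 \left(- 3 \cdot 6\right) = 4 \left(\left(-1\right) 18\right) = 4 \left(-18\right) = -72$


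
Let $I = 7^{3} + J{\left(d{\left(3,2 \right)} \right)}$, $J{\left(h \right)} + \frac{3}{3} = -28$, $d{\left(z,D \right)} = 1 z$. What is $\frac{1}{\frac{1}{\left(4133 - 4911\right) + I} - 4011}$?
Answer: $- \frac{464}{1861105} \approx -0.00024931$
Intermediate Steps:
$d{\left(z,D \right)} = z$
$J{\left(h \right)} = -29$ ($J{\left(h \right)} = -1 - 28 = -29$)
$I = 314$ ($I = 7^{3} - 29 = 343 - 29 = 314$)
$\frac{1}{\frac{1}{\left(4133 - 4911\right) + I} - 4011} = \frac{1}{\frac{1}{\left(4133 - 4911\right) + 314} - 4011} = \frac{1}{\frac{1}{-778 + 314} - 4011} = \frac{1}{\frac{1}{-464} - 4011} = \frac{1}{- \frac{1}{464} - 4011} = \frac{1}{- \frac{1861105}{464}} = - \frac{464}{1861105}$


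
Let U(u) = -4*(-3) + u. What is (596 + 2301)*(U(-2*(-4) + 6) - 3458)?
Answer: -9942504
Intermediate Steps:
U(u) = 12 + u
(596 + 2301)*(U(-2*(-4) + 6) - 3458) = (596 + 2301)*((12 + (-2*(-4) + 6)) - 3458) = 2897*((12 + (8 + 6)) - 3458) = 2897*((12 + 14) - 3458) = 2897*(26 - 3458) = 2897*(-3432) = -9942504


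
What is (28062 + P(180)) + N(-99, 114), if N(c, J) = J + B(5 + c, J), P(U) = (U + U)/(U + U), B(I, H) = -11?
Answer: 28166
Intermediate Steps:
P(U) = 1 (P(U) = (2*U)/((2*U)) = (2*U)*(1/(2*U)) = 1)
N(c, J) = -11 + J (N(c, J) = J - 11 = -11 + J)
(28062 + P(180)) + N(-99, 114) = (28062 + 1) + (-11 + 114) = 28063 + 103 = 28166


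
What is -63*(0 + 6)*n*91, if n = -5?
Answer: 171990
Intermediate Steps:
-63*(0 + 6)*n*91 = -63*(0 + 6)*(-5)*91 = -378*(-5)*91 = -63*(-30)*91 = 1890*91 = 171990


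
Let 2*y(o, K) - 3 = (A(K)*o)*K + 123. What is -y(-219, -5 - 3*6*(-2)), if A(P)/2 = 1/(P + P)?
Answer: 93/2 ≈ 46.500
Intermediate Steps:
A(P) = 1/P (A(P) = 2/(P + P) = 2/((2*P)) = 2*(1/(2*P)) = 1/P)
y(o, K) = 63 + o/2 (y(o, K) = 3/2 + ((o/K)*K + 123)/2 = 3/2 + (o + 123)/2 = 3/2 + (123 + o)/2 = 3/2 + (123/2 + o/2) = 63 + o/2)
-y(-219, -5 - 3*6*(-2)) = -(63 + (½)*(-219)) = -(63 - 219/2) = -1*(-93/2) = 93/2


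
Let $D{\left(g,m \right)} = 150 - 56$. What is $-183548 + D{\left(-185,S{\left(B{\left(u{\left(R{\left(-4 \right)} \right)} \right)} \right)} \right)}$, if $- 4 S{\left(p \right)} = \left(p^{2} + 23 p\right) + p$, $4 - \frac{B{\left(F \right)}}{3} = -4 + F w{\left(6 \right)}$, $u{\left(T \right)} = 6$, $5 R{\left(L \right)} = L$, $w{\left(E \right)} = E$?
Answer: $-183454$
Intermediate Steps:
$R{\left(L \right)} = \frac{L}{5}$
$B{\left(F \right)} = 24 - 18 F$ ($B{\left(F \right)} = 12 - 3 \left(-4 + F 6\right) = 12 - 3 \left(-4 + 6 F\right) = 12 - \left(-12 + 18 F\right) = 24 - 18 F$)
$S{\left(p \right)} = - 6 p - \frac{p^{2}}{4}$ ($S{\left(p \right)} = - \frac{\left(p^{2} + 23 p\right) + p}{4} = - \frac{p^{2} + 24 p}{4} = - 6 p - \frac{p^{2}}{4}$)
$D{\left(g,m \right)} = 94$ ($D{\left(g,m \right)} = 150 - 56 = 94$)
$-183548 + D{\left(-185,S{\left(B{\left(u{\left(R{\left(-4 \right)} \right)} \right)} \right)} \right)} = -183548 + 94 = -183454$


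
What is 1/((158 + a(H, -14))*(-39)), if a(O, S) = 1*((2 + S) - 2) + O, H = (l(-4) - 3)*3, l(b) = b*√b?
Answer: -5/27157 - 8*I/244413 ≈ -0.00018411 - 3.2732e-5*I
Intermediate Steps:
l(b) = b^(3/2)
H = -9 - 24*I (H = ((-4)^(3/2) - 3)*3 = (-8*I - 3)*3 = (-3 - 8*I)*3 = -9 - 24*I ≈ -9.0 - 24.0*I)
a(O, S) = O + S (a(O, S) = 1*S + O = S + O = O + S)
1/((158 + a(H, -14))*(-39)) = 1/((158 + ((-9 - 24*I) - 14))*(-39)) = 1/((158 + (-23 - 24*I))*(-39)) = 1/((135 - 24*I)*(-39)) = 1/(-5265 + 936*I) = (-5265 - 936*I)/28596321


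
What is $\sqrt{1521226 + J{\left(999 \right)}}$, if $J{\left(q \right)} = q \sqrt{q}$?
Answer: $\sqrt{1521226 + 2997 \sqrt{111}} \approx 1246.1$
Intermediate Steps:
$J{\left(q \right)} = q^{\frac{3}{2}}$
$\sqrt{1521226 + J{\left(999 \right)}} = \sqrt{1521226 + 999^{\frac{3}{2}}} = \sqrt{1521226 + 2997 \sqrt{111}}$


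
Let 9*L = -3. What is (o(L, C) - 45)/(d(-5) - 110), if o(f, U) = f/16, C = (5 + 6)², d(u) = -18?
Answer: 2161/6144 ≈ 0.35173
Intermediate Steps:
L = -⅓ (L = (⅑)*(-3) = -⅓ ≈ -0.33333)
C = 121 (C = 11² = 121)
o(f, U) = f/16 (o(f, U) = f*(1/16) = f/16)
(o(L, C) - 45)/(d(-5) - 110) = ((1/16)*(-⅓) - 45)/(-18 - 110) = (-1/48 - 45)/(-128) = -2161/48*(-1/128) = 2161/6144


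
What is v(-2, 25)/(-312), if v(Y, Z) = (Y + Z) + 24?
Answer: -47/312 ≈ -0.15064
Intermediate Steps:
v(Y, Z) = 24 + Y + Z
v(-2, 25)/(-312) = (24 - 2 + 25)/(-312) = 47*(-1/312) = -47/312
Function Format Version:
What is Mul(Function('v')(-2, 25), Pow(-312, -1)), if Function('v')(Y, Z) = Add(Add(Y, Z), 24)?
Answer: Rational(-47, 312) ≈ -0.15064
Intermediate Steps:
Function('v')(Y, Z) = Add(24, Y, Z)
Mul(Function('v')(-2, 25), Pow(-312, -1)) = Mul(Add(24, -2, 25), Pow(-312, -1)) = Mul(47, Rational(-1, 312)) = Rational(-47, 312)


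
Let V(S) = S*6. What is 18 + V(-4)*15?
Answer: -342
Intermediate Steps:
V(S) = 6*S
18 + V(-4)*15 = 18 + (6*(-4))*15 = 18 - 24*15 = 18 - 360 = -342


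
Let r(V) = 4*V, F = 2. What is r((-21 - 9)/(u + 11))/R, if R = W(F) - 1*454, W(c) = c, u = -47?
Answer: -5/678 ≈ -0.0073746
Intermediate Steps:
R = -452 (R = 2 - 1*454 = 2 - 454 = -452)
r((-21 - 9)/(u + 11))/R = (4*((-21 - 9)/(-47 + 11)))/(-452) = (4*(-30/(-36)))*(-1/452) = (4*(-30*(-1/36)))*(-1/452) = (4*(⅚))*(-1/452) = (10/3)*(-1/452) = -5/678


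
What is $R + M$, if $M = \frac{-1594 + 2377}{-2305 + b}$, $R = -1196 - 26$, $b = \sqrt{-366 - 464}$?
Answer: $- \frac{433022375}{354257} - \frac{261 i \sqrt{830}}{1771285} \approx -1222.3 - 0.0042451 i$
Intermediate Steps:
$b = i \sqrt{830}$ ($b = \sqrt{-830} = i \sqrt{830} \approx 28.81 i$)
$R = -1222$ ($R = -1196 - 26 = -1222$)
$M = \frac{783}{-2305 + i \sqrt{830}}$ ($M = \frac{-1594 + 2377}{-2305 + i \sqrt{830}} = \frac{783}{-2305 + i \sqrt{830}} \approx -0.33964 - 0.0042451 i$)
$R + M = -1222 - \left(\frac{120321}{354257} + \frac{261 i \sqrt{830}}{1771285}\right) = - \frac{433022375}{354257} - \frac{261 i \sqrt{830}}{1771285}$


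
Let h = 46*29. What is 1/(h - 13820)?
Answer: -1/12486 ≈ -8.0090e-5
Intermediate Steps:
h = 1334
1/(h - 13820) = 1/(1334 - 13820) = 1/(-12486) = -1/12486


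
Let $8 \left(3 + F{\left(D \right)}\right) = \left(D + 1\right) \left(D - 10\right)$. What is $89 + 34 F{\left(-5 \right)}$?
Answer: $242$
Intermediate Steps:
$F{\left(D \right)} = -3 + \frac{\left(1 + D\right) \left(-10 + D\right)}{8}$ ($F{\left(D \right)} = -3 + \frac{\left(D + 1\right) \left(D - 10\right)}{8} = -3 + \frac{\left(1 + D\right) \left(-10 + D\right)}{8}$)
$89 + 34 F{\left(-5 \right)} = 89 + 34 \left(- \frac{17}{4} - - \frac{45}{8} + \frac{\left(-5\right)^{2}}{8}\right) = 89 + 34 \left(- \frac{17}{4} + \frac{45}{8} + \frac{1}{8} \cdot 25\right) = 89 + 34 \left(- \frac{17}{4} + \frac{45}{8} + \frac{25}{8}\right) = 89 + 34 \cdot \frac{9}{2} = 89 + 153 = 242$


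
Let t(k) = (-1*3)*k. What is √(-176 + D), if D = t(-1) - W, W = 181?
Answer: I*√354 ≈ 18.815*I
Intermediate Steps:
t(k) = -3*k
D = -178 (D = -3*(-1) - 1*181 = 3 - 181 = -178)
√(-176 + D) = √(-176 - 178) = √(-354) = I*√354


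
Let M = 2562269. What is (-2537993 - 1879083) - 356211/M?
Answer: -11317737261655/2562269 ≈ -4.4171e+6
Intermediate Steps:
(-2537993 - 1879083) - 356211/M = (-2537993 - 1879083) - 356211/2562269 = -4417076 - 356211*1/2562269 = -4417076 - 356211/2562269 = -11317737261655/2562269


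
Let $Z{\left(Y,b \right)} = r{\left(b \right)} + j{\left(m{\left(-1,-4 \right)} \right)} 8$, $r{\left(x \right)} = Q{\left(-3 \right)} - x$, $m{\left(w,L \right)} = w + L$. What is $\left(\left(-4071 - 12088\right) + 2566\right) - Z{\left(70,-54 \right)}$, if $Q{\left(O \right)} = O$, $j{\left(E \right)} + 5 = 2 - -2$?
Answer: $-13636$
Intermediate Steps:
$m{\left(w,L \right)} = L + w$
$j{\left(E \right)} = -1$ ($j{\left(E \right)} = -5 + \left(2 - -2\right) = -5 + \left(2 + 2\right) = -5 + 4 = -1$)
$r{\left(x \right)} = -3 - x$
$Z{\left(Y,b \right)} = -11 - b$ ($Z{\left(Y,b \right)} = \left(-3 - b\right) - 8 = -11 - b$)
$\left(\left(-4071 - 12088\right) + 2566\right) - Z{\left(70,-54 \right)} = \left(\left(-4071 - 12088\right) + 2566\right) - \left(-11 - -54\right) = \left(-16159 + 2566\right) - \left(-11 + 54\right) = -13593 - 43 = -13636$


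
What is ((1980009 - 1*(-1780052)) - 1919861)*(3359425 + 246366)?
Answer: 6635376598200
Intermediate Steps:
((1980009 - 1*(-1780052)) - 1919861)*(3359425 + 246366) = ((1980009 + 1780052) - 1919861)*3605791 = (3760061 - 1919861)*3605791 = 1840200*3605791 = 6635376598200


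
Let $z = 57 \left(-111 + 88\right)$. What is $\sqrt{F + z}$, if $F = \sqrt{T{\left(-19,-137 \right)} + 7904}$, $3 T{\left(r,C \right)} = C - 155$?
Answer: $\frac{\sqrt{-11799 + 6 \sqrt{17565}}}{3} \approx 34.966 i$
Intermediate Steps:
$T{\left(r,C \right)} = - \frac{155}{3} + \frac{C}{3}$ ($T{\left(r,C \right)} = \frac{C - 155}{3} = \frac{-155 + C}{3} = - \frac{155}{3} + \frac{C}{3}$)
$F = \frac{2 \sqrt{17565}}{3}$ ($F = \sqrt{\left(- \frac{155}{3} + \frac{1}{3} \left(-137\right)\right) + 7904} = \sqrt{\left(- \frac{155}{3} - \frac{137}{3}\right) + 7904} = \sqrt{- \frac{292}{3} + 7904} = \sqrt{\frac{23420}{3}} = \frac{2 \sqrt{17565}}{3} \approx 88.355$)
$z = -1311$ ($z = 57 \left(-23\right) = -1311$)
$\sqrt{F + z} = \sqrt{\frac{2 \sqrt{17565}}{3} - 1311} = \sqrt{-1311 + \frac{2 \sqrt{17565}}{3}}$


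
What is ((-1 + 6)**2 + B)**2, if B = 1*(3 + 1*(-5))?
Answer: 529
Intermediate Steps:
B = -2 (B = 1*(3 - 5) = 1*(-2) = -2)
((-1 + 6)**2 + B)**2 = ((-1 + 6)**2 - 2)**2 = (5**2 - 2)**2 = (25 - 2)**2 = 23**2 = 529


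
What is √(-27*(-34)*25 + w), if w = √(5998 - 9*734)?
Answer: √(22950 + 4*I*√38) ≈ 151.49 + 0.0814*I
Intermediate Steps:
w = 4*I*√38 (w = √(5998 - 6606) = √(-608) = 4*I*√38 ≈ 24.658*I)
√(-27*(-34)*25 + w) = √(-27*(-34)*25 + 4*I*√38) = √(918*25 + 4*I*√38) = √(22950 + 4*I*√38)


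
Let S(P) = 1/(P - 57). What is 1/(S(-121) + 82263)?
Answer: 178/14642813 ≈ 1.2156e-5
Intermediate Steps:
S(P) = 1/(-57 + P)
1/(S(-121) + 82263) = 1/(1/(-57 - 121) + 82263) = 1/(1/(-178) + 82263) = 1/(-1/178 + 82263) = 1/(14642813/178) = 178/14642813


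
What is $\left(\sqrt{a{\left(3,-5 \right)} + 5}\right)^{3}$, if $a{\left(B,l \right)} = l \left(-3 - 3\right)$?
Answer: $35 \sqrt{35} \approx 207.06$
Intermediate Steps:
$a{\left(B,l \right)} = - 6 l$ ($a{\left(B,l \right)} = l \left(-6\right) = - 6 l$)
$\left(\sqrt{a{\left(3,-5 \right)} + 5}\right)^{3} = \left(\sqrt{\left(-6\right) \left(-5\right) + 5}\right)^{3} = \left(\sqrt{30 + 5}\right)^{3} = \left(\sqrt{35}\right)^{3} = 35 \sqrt{35}$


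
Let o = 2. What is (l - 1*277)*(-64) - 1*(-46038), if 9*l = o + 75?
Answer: 568966/9 ≈ 63218.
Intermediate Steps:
l = 77/9 (l = (2 + 75)/9 = (1/9)*77 = 77/9 ≈ 8.5556)
(l - 1*277)*(-64) - 1*(-46038) = (77/9 - 1*277)*(-64) - 1*(-46038) = (77/9 - 277)*(-64) + 46038 = -2416/9*(-64) + 46038 = 154624/9 + 46038 = 568966/9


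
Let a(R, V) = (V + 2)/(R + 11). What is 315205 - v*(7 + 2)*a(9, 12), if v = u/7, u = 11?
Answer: 3151951/10 ≈ 3.1520e+5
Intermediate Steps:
v = 11/7 ≈ 1.5714
a(R, V) = (2 + V)/(11 + R)
315205 - v*(7 + 2)*a(9, 12) = 315205 - 11*(7 + 2)/7*(2 + 12)/(11 + 9) = 315205 - (11/7)*9*14/20 = 315205 - 99*(1/20)*14/7 = 315205 - 99*7/(7*10) = 315205 - 1*99/10 = 315205 - 99/10 = 3151951/10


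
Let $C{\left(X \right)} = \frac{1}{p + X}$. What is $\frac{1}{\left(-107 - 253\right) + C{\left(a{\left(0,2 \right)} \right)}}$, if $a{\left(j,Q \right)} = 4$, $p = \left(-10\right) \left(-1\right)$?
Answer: $- \frac{14}{5039} \approx -0.0027783$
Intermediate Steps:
$p = 10$
$C{\left(X \right)} = \frac{1}{10 + X}$
$\frac{1}{\left(-107 - 253\right) + C{\left(a{\left(0,2 \right)} \right)}} = \frac{1}{\left(-107 - 253\right) + \frac{1}{10 + 4}} = \frac{1}{\left(-107 - 253\right) + \frac{1}{14}} = \frac{1}{-360 + \frac{1}{14}} = \frac{1}{- \frac{5039}{14}} = - \frac{14}{5039}$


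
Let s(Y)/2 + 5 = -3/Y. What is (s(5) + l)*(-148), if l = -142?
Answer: 113368/5 ≈ 22674.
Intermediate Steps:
s(Y) = -10 - 6/Y (s(Y) = -10 + 2*(-3/Y) = -10 - 6/Y)
(s(5) + l)*(-148) = ((-10 - 6/5) - 142)*(-148) = (-56/5 - 142)*(-148) = -766/5*(-148) = 113368/5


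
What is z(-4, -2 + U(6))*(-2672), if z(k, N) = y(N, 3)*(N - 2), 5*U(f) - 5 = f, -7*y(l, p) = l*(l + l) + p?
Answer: -264528/125 ≈ -2116.2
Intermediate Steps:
y(l, p) = -2*l²/7 - p/7 (y(l, p) = -(l*(l + l) + p)/7 = -(l*(2*l) + p)/7 = -(2*l² + p)/7 = -(p + 2*l²)/7 = -2*l²/7 - p/7)
U(f) = 1 + f/5
z(k, N) = (-2 + N)*(-3/7 - 2*N²/7) (z(k, N) = (-2*N²/7 - ⅐*3)*(N - 2) = (-2*N²/7 - 3/7)*(-2 + N) = (-3/7 - 2*N²/7)*(-2 + N) = (-2 + N)*(-3/7 - 2*N²/7))
z(-4, -2 + U(6))*(-2672) = -(-2 + (-2 + (1 + (⅕)*6)))*(3 + 2*(-2 + (1 + (⅕)*6))²)/7*(-2672) = -(-2 + (-2 + (1 + 6/5)))*(3 + 2*(-2 + (1 + 6/5))²)/7*(-2672) = -(-2 + (-2 + 11/5))*(3 + 2*(-2 + 11/5)²)/7*(-2672) = -(-2 + ⅕)*(3 + 2*(⅕)²)/7*(-2672) = -⅐*(-9/5)*(3 + 2*(1/25))*(-2672) = -⅐*(-9/5)*(3 + 2/25)*(-2672) = -⅐*(-9/5)*77/25*(-2672) = (99/125)*(-2672) = -264528/125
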